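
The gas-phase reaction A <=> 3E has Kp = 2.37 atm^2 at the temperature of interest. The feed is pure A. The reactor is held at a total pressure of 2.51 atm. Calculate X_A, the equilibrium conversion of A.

X = 0.291

Take 1 mol A as basis and let X be its fractional conversion, so ξ = X.
Species balance: n_A = 1 − X; n_E = 3X.
n_T = Σnᵢ = 1 + 2X.
y_i = n_i/n_T, p_i = y_i·P. Kp = p_E^3 / (p_A).
This yields a degree-3 equation in X; solving on (0,1), X = 0.291.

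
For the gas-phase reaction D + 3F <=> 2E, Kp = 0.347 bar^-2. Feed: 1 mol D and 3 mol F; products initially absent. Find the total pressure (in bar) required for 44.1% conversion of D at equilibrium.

Basis: 1 mol D initially; let X = conversion of D. Extent ξ = X.
At extent ξ: n_D = 1 − X; n_F = 3 − 3X; n_E = 2X.
n_T = Σnᵢ = 4 − 2X.
Kp = p_E^2 / (p_D p_F^3) with p_i = (n_i/n_T)·P.
At X = 0.441: the mole-fraction product g(X) = Π y_i^ν_i = 2.869. Since Kp = g(X)·P^{-2}, P = (g/Kp)^(1/2) = (2.869/0.347)^(1/2) = 2.88 bar.

P = 2.88 bar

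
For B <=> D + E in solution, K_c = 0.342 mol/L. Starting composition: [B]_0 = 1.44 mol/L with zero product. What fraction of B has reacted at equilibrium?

X = 0.383

Let X = conversion of B; extent ξ = 1.44·X mol/L.
Concentrations: [B] = 1.44 − 1.44X; [D] = 1.44X; [E] = 1.44X.
K_c = [D] [E] / ([B]).
This equals 0.342 at X = 0.383 (the root in 0 < X < 1).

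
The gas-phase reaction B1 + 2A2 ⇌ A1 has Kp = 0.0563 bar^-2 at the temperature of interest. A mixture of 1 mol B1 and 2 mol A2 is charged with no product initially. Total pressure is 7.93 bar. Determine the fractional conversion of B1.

Let X = conversion of B1 (basis 1 mol B1); extent of reaction ξ = X.
At extent ξ: n_B1 = 1 − X; n_A2 = 2 − 2X; n_A1 = X.
Total moles n_T = 3 − 2X.
Mole fractions y_i = n_i/n_T; Kp = p_A1 / (p_B1 p_A2^2) with p_i = y_i·P.
Setting this equal to 0.0563 bar^-2 and taking the physical root (0 < X < 1) gives X = 0.479.

X = 0.479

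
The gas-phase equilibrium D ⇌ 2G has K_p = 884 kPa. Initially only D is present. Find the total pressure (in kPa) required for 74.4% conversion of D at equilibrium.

P = 178 kPa

Take 1 mol D as basis and let X be its fractional conversion, so ξ = X.
Mole table: n_D = 1 − X; n_G = 2X.
Summing: n_T = 1 + X.
K_p = p_G^2 / (p_D) with p_i = (n_i/n_T)·P.
At X = 0.744: the mole-fraction product g(X) = Π y_i^ν_i = 4.959. Since K_p = g(X)·P^{1}, P = (K_p/g)^(1/1) = (884/4.959)^(1/1) = 178 kPa.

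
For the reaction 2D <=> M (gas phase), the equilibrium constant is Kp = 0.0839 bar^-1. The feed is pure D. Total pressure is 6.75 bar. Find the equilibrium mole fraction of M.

y_M = 0.287

Let X = conversion of D (basis 1 mol D); extent of reaction ξ = 0.5X.
Mole table: n_D = 1 − X; n_M = 0.5X.
n_T = Σnᵢ = 1 − 0.5X.
Mole fractions y_i = n_i/n_T; Kp = p_M / (p_D^2) with p_i = y_i·P.
Equating to 0.0839 bar^-1 and solving on 0 < X < 1: X = 0.447.
Then n_M = 0.223, n_T = 0.777, so y_M = 0.287.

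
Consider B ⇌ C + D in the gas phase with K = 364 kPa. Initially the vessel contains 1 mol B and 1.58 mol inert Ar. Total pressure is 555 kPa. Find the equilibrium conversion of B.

Take 1 mol B as basis and let X be its fractional conversion, so ξ = X.
Species balance: n_B = 1 − X; n_C = X; n_D = X; n_I = 1.58 (inert).
Total moles n_T = 2.58 + X.
Mole fractions y_i = n_i/n_T; K = p_C p_D / (p_B) with p_i = y_i·P.
This yields a degree-2 equation in X; solving on (0,1), X = 0.745.

X = 0.745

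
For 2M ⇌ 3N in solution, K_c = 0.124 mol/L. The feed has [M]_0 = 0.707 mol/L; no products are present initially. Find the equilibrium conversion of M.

Let X = conversion of M; extent ξ = 0.707X/2 mol/L.
Concentrations: [M] = 0.707 − 0.707X; [N] = 1.06X.
K_c = [N]^3 / ([M]^2).
This equals 0.124 at X = 0.295 (the root in 0 < X < 1).

X = 0.295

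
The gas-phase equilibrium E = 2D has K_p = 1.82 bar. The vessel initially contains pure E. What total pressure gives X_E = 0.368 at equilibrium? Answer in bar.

Let X = conversion of E (basis 1 mol E); extent of reaction ξ = X.
Mole table: n_E = 1 − X; n_D = 2X.
n_T = Σnᵢ = 1 + X.
K_p = p_D^2 / (p_E) with p_i = (n_i/n_T)·P.
At X = 0.368: the mole-fraction product g(X) = Π y_i^ν_i = 0.6265. Since K_p = g(X)·P^{1}, P = (K_p/g)^(1/1) = (1.82/0.6265)^(1/1) = 2.9 bar.

P = 2.9 bar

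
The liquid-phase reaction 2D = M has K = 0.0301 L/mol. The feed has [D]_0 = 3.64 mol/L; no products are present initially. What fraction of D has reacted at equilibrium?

X = 0.156

Let X = conversion of D; extent ξ = 3.64X/2 mol/L.
Concentrations: [D] = 3.64 − 3.64X; [M] = 1.82X.
K = [M] / ([D]^2).
Equating to 0.0301 L/mol: the physical root is X = 0.156.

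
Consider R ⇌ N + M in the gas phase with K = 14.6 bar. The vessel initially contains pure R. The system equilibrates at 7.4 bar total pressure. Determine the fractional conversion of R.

Take 1 mol R as basis and let X be its fractional conversion, so ξ = X.
At extent ξ: n_R = 1 − X; n_N = X; n_M = X.
Summing: n_T = 1 + X.
y_i = n_i/n_T, p_i = y_i·P. K = p_N p_M / (p_R).
Setting this equal to 14.6 bar and taking the physical root (0 < X < 1) gives X = 0.815.

X = 0.815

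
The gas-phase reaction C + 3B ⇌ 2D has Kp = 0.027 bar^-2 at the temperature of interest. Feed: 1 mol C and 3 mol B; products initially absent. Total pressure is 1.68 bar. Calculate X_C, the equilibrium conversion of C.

Take 1 mol C as basis and let X be its fractional conversion, so ξ = X.
Moles: n_C = 1 − X; n_B = 3 − 3X; n_D = 2X.
Summing: n_T = 4 − 2X.
y_i = n_i/n_T, p_i = y_i·P. Kp = p_D^2 / (p_C p_B^3).
Setting this equal to 0.027 bar^-2 and taking the physical root (0 < X < 1) gives X = 0.142.

X = 0.142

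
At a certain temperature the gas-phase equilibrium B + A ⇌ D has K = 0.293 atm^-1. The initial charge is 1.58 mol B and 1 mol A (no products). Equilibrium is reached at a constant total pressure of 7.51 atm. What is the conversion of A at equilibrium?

Let X = conversion of A (basis 1 mol A); extent of reaction ξ = X.
At extent ξ: n_B = 1.58 − X; n_A = 1 − X; n_D = X.
Total moles n_T = 2.58 − X.
Mole fractions y_i = n_i/n_T; K = p_D / (p_B p_A) with p_i = y_i·P.
This yields a degree-2 equation in X; solving on (0,1), X = 0.530.

X = 0.530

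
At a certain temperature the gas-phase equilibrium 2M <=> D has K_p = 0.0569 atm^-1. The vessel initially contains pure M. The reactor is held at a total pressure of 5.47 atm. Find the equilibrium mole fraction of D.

y_D = 0.199

Take 1 mol M as basis and let X be its fractional conversion, so ξ = 0.5X.
Moles: n_M = 1 − X; n_D = 0.5X.
Total moles n_T = 1 − 0.5X.
With p_i = (n_i/n_T)P, K_p = p_D / (p_M^2).
This yields a degree-2 equation in X; solving on (0,1), X = 0.333.
Then n_D = 0.166, n_T = 0.834, so y_D = 0.199.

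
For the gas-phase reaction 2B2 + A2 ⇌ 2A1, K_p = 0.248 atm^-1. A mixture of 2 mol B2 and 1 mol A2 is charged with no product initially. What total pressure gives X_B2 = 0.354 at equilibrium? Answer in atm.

P = 4.96 atm

Take 2 mol B2 as basis and let X be its fractional conversion, so ξ = X.
Moles: n_B2 = 2 − 2X; n_A2 = 1 − X; n_A1 = 2X.
n_T = Σnᵢ = 3 − X.
K_p = p_A1^2 / (p_B2^2 p_A2) with p_i = (n_i/n_T)·P.
At X = 0.354: the mole-fraction product g(X) = Π y_i^ν_i = 1.23. Since K_p = g(X)·P^{-1}, P = (g/K_p)^(1/1) = (1.23/0.248)^(1/1) = 4.96 atm.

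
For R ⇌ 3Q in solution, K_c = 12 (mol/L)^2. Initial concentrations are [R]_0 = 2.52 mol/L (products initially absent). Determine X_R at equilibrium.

X = 0.356

Let X = conversion of R; extent ξ = 2.52·X mol/L.
Concentrations: [R] = 2.52 − 2.52X; [Q] = 7.56X.
K_c = [Q]^3 / ([R]).
This equals 12 at X = 0.356 (the root in 0 < X < 1).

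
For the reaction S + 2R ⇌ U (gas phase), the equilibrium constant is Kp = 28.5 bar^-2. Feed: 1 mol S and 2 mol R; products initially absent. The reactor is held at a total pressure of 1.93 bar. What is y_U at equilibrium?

Let X = conversion of S (basis 1 mol S); extent of reaction ξ = X.
At extent ξ: n_S = 1 − X; n_R = 2 − 2X; n_U = X.
Summing: n_T = 3 − 2X.
y_i = n_i/n_T, p_i = y_i·P. Kp = p_U / (p_S p_R^2).
This yields a degree-3 equation in X; solving on (0,1), X = 0.850.
Then n_U = 0.85, n_T = 1.3, so y_U = 0.654.

y_U = 0.654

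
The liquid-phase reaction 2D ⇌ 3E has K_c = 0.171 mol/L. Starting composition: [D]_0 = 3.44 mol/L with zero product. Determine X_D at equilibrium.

Let X = conversion of D; extent ξ = 3.44X/2 mol/L.
Concentrations: [D] = 3.44 − 3.44X; [E] = 5.16X.
K_c = [E]^3 / ([D]^2).
Equating to 0.171 mol/L: the physical root is X = 0.210.

X = 0.210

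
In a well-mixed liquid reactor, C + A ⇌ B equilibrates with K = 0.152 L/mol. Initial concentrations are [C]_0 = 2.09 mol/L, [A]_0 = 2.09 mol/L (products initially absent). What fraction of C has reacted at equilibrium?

X = 0.202

Let X = conversion of C; extent ξ = 2.09·X mol/L.
Concentrations: [C] = 2.09 − 2.09X; [A] = 2.09 − 2.09X; [B] = 2.09X.
K = [B] / ([C] [A]).
Equating to 0.152 L/mol: the physical root is X = 0.202.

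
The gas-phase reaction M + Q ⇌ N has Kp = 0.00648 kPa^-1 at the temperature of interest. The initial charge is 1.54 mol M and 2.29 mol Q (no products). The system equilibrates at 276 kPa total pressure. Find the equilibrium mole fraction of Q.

y_Q = 0.503

Take 1.54 mol M as basis and let X be its fractional conversion, so ξ = 1.54X.
Mole table: n_M = 1.54 − 1.54X; n_Q = 2.29 − 1.54X; n_N = 1.54X.
Summing: n_T = 3.83 − 1.54X.
Mole fractions y_i = n_i/n_T; Kp = p_N / (p_M p_Q) with p_i = y_i·P.
Setting this equal to 0.00648 kPa^-1 and taking the physical root (0 < X < 1) gives X = 0.474.
Then n_Q = 1.56, n_T = 3.1, so y_Q = 0.503.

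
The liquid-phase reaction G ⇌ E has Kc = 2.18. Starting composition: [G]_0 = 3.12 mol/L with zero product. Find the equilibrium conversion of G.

X = 0.686

Let X = conversion of G; extent ξ = 3.12·X mol/L.
Concentrations: [G] = 3.12 − 3.12X; [E] = 3.12X.
Kc = [E] / ([G]).
Equating to 2.18: the physical root is X = 0.686.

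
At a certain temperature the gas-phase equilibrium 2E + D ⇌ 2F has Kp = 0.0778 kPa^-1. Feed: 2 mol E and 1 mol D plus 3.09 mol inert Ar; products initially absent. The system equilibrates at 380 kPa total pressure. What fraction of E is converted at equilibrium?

X = 0.596

Take 2 mol E as basis and let X be its fractional conversion, so ξ = X.
Species balance: n_E = 2 − 2X; n_D = 1 − X; n_F = 2X; n_I = 3.09 (inert).
Summing: n_T = 6.09 − X.
With p_i = (n_i/n_T)P, Kp = p_F^2 / (p_E^2 p_D).
This yields a degree-3 equation in X; solving on (0,1), X = 0.596.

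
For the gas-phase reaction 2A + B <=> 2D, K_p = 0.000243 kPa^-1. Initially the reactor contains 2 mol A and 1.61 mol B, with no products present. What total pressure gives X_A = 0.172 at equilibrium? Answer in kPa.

P = 425 kPa

Take 2 mol A as basis and let X be its fractional conversion, so ξ = X.
At extent ξ: n_A = 2 − 2X; n_B = 1.61 − X; n_D = 2X.
n_T = Σnᵢ = 3.61 − X.
K_p = p_D^2 / (p_A^2 p_B) with p_i = (n_i/n_T)·P.
At X = 0.172: the mole-fraction product g(X) = Π y_i^ν_i = 0.1032. Since K_p = g(X)·P^{-1}, P = (g/K_p)^(1/1) = (0.1032/0.000243)^(1/1) = 425 kPa.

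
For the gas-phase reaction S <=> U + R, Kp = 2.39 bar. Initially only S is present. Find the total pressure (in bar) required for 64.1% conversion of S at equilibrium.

P = 3.43 bar

Take 1 mol S as basis and let X be its fractional conversion, so ξ = X.
Moles: n_S = 1 − X; n_U = X; n_R = X.
Total moles n_T = 1 + X.
Kp = p_U p_R / (p_S) with p_i = (n_i/n_T)·P.
At X = 0.641: the mole-fraction product g(X) = Π y_i^ν_i = 0.6974. Since Kp = g(X)·P^{1}, P = (Kp/g)^(1/1) = (2.39/0.6974)^(1/1) = 3.43 bar.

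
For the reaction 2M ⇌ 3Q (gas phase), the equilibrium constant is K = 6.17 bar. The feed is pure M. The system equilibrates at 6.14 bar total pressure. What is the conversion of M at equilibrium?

Take 1 mol M as basis and let X be its fractional conversion, so ξ = 0.5X.
Species balance: n_M = 1 − X; n_Q = 1.5X.
Total moles n_T = 1 + 0.5X.
y_i = n_i/n_T, p_i = y_i·P. K = p_Q^3 / (p_M^2).
Equating to 6.17 bar and solving on 0 < X < 1: X = 0.469.

X = 0.469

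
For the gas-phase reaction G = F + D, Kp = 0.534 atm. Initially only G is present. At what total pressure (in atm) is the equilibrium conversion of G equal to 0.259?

Take 1 mol G as basis and let X be its fractional conversion, so ξ = X.
Mole table: n_G = 1 − X; n_F = X; n_D = X.
n_T = Σnᵢ = 1 + X.
Kp = p_F p_D / (p_G) with p_i = (n_i/n_T)·P.
At X = 0.259: the mole-fraction product g(X) = Π y_i^ν_i = 0.0719. Since Kp = g(X)·P^{1}, P = (Kp/g)^(1/1) = (0.534/0.0719)^(1/1) = 7.43 atm.

P = 7.43 atm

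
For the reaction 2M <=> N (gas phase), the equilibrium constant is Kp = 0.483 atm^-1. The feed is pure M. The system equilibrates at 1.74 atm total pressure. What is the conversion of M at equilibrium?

Basis: 1 mol M initially; let X = conversion of M. Extent ξ = 0.5X.
Species balance: n_M = 1 − X; n_N = 0.5X.
Total moles n_T = 1 − 0.5X.
With p_i = (n_i/n_T)P, Kp = p_N / (p_M^2).
Equating to 0.483 atm^-1 and solving on 0 < X < 1: X = 0.521.

X = 0.521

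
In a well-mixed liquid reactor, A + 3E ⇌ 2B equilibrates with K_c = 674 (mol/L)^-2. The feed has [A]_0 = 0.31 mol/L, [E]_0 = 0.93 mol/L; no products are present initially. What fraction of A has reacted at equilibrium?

X = 0.804

Let X = conversion of A; extent ξ = 0.31·X mol/L.
Concentrations: [A] = 0.31 − 0.31X; [E] = 0.93 − 0.93X; [B] = 0.62X.
K_c = [B]^2 / ([A] [E]^3).
Equating to 674 (mol/L)^-2: the physical root is X = 0.804.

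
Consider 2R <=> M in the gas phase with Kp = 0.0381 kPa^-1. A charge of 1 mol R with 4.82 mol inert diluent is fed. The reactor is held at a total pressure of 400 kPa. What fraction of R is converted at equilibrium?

Basis: 1 mol R initially; let X = conversion of R. Extent ξ = 0.5X.
Mole table: n_R = 1 − X; n_M = 0.5X; n_I = 4.82 (inert).
Total moles n_T = 5.82 − 0.5X.
y_i = n_i/n_T, p_i = y_i·P. Kp = p_M / (p_R^2).
This yields a degree-2 equation in X; solving on (0,1), X = 0.656.

X = 0.656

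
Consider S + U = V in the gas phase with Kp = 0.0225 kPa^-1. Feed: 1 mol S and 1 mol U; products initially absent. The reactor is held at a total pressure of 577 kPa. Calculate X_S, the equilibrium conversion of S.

X = 0.733

Basis: 1 mol S initially; let X = conversion of S. Extent ξ = X.
At extent ξ: n_S = 1 − X; n_U = 1 − X; n_V = X.
Summing: n_T = 2 − X.
With p_i = (n_i/n_T)P, Kp = p_V / (p_S p_U).
Equating to 0.0225 kPa^-1 and solving on 0 < X < 1: X = 0.733.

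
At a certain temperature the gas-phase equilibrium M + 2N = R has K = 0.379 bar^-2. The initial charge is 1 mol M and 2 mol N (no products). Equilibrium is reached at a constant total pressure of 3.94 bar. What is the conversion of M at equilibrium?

X = 0.562

Take 1 mol M as basis and let X be its fractional conversion, so ξ = X.
At extent ξ: n_M = 1 − X; n_N = 2 − 2X; n_R = X.
n_T = Σnᵢ = 3 − 2X.
Mole fractions y_i = n_i/n_T; K = p_R / (p_M p_N^2) with p_i = y_i·P.
Setting this equal to 0.379 bar^-2 and taking the physical root (0 < X < 1) gives X = 0.562.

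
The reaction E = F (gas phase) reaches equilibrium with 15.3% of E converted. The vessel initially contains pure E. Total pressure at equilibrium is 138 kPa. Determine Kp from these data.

Kp = 0.181

Let X = conversion of E (basis 1 mol E); extent of reaction ξ = X.
Moles: n_E = 1 − X; n_F = X.
n_T stays at 1 (no change in mole number).
At X = 0.153: n_E = 0.847, n_F = 0.153, n_T = 1.
p_i = (n_i/n_T)·P. Kp = p_F / (p_E) = 0.181.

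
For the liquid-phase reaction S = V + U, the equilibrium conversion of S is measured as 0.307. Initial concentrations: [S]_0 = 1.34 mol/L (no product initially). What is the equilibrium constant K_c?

K_c = 0.182 mol/L

Let X = conversion of S.
Concentrations: [S] = 1.34 − 1.34X; [V] = 1.34X; [U] = 1.34X.
At X = 0.307: [S] = 0.929, [V] = 0.411, [U] = 0.411.
K_c = [V] [U] / ([S]) = 0.182 mol/L.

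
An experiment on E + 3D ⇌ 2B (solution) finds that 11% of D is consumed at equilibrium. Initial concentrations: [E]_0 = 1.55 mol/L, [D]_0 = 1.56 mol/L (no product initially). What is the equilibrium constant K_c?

K_c = 0.00328 (mol/L)^-2

Let X = conversion of D.
Concentrations: [E] = 1.55 − 0.52X; [D] = 1.56 − 1.56X; [B] = 1.04X.
At X = 0.11: [E] = 1.49, [D] = 1.39, [B] = 0.114.
K_c = [B]^2 / ([E] [D]^3) = 0.00328 (mol/L)^-2.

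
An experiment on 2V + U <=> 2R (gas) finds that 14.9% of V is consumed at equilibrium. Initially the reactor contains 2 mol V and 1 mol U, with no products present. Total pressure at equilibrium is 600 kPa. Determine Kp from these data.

Basis: 2 mol V initially; let X = conversion of V. Extent ξ = X.
At extent ξ: n_V = 2 − 2X; n_U = 1 − X; n_R = 2X.
Total moles n_T = 3 − X.
At X = 0.149: n_V = 1.7, n_U = 0.851, n_R = 0.298, n_T = 2.85.
p_i = (n_i/n_T)·P. Kp = p_R^2 / (p_V^2 p_U) = 0.000171 kPa^-1.

Kp = 0.000171 kPa^-1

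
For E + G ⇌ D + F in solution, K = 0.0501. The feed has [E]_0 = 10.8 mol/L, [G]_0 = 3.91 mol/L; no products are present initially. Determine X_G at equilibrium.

X = 0.295

Let X = conversion of G; extent ξ = 3.91·X mol/L.
Concentrations: [E] = 10.8 − 3.91X; [G] = 3.91 − 3.91X; [D] = 3.91X; [F] = 3.91X.
K = [D] [F] / ([E] [G]).
Equating to 0.0501: the physical root is X = 0.295.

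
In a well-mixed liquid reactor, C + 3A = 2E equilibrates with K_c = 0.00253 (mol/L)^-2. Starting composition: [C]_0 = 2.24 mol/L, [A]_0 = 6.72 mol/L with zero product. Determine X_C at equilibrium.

X = 0.191

Let X = conversion of C; extent ξ = 2.24·X mol/L.
Concentrations: [C] = 2.24 − 2.24X; [A] = 6.72 − 6.72X; [E] = 4.48X.
K_c = [E]^2 / ([C] [A]^3).
Setting equal to 0.00253 and solving for X on (0,1) gives X = 0.191.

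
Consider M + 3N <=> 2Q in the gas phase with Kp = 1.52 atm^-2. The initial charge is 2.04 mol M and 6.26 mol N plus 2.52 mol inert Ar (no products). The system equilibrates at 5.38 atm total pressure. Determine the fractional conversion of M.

Basis: 2.04 mol M initially; let X = conversion of M. Extent ξ = 2.04X.
Mole table: n_M = 2.04 − 2.04X; n_N = 6.26 − 6.12X; n_Q = 4.08X; n_I = 2.52 (inert).
Summing: n_T = 10.8 − 4.08X.
y_i = n_i/n_T, p_i = y_i·P. Kp = p_Q^2 / (p_M p_N^3).
This yields a degree-4 equation in X; solving on (0,1), X = 0.632.

X = 0.632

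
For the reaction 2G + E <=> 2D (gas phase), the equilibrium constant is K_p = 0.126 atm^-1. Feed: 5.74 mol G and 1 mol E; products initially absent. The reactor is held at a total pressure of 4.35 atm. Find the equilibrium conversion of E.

X = 0.498

Let X = conversion of E (basis 1 mol E); extent of reaction ξ = X.
At extent ξ: n_G = 5.74 − 2X; n_E = 1 − X; n_D = 2X.
Summing: n_T = 6.74 − X.
Mole fractions y_i = n_i/n_T; K_p = p_D^2 / (p_G^2 p_E) with p_i = y_i·P.
Substituting and setting equal to 0.126 atm^-1 gives a polynomial in X; the root in (0,1) is X = 0.498.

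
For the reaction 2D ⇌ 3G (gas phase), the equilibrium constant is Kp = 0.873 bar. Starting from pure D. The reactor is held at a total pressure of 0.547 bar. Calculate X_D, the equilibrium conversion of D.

Take 1 mol D as basis and let X be its fractional conversion, so ξ = 0.5X.
Moles: n_D = 1 − X; n_G = 1.5X.
Summing: n_T = 1 + 0.5X.
y_i = n_i/n_T, p_i = y_i·P. Kp = p_G^3 / (p_D^2).
Substituting and setting equal to 0.873 bar gives a polynomial in X; the root in (0,1) is X = 0.517.

X = 0.517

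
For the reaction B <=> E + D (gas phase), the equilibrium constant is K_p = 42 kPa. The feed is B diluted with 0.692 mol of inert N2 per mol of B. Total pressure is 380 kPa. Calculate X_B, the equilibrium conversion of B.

X = 0.377

Take 1 mol B as basis and let X be its fractional conversion, so ξ = X.
Moles: n_B = 1 − X; n_E = X; n_D = X; n_I = 0.692 (inert).
n_T = Σnᵢ = 1.69 + X.
y_i = n_i/n_T, p_i = y_i·P. K_p = p_E p_D / (p_B).
This yields a degree-2 equation in X; solving on (0,1), X = 0.377.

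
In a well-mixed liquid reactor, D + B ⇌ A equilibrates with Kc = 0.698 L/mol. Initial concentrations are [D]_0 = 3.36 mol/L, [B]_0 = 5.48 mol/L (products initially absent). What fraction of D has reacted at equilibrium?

X = 0.689

Let X = conversion of D; extent ξ = 3.36·X mol/L.
Concentrations: [D] = 3.36 − 3.36X; [B] = 5.48 − 3.36X; [A] = 3.36X.
Kc = [A] / ([D] [B]).
Equating to 0.698 L/mol: the physical root is X = 0.689.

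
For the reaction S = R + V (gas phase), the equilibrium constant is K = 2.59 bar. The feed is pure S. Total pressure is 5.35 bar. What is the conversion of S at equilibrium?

X = 0.571

Take 1 mol S as basis and let X be its fractional conversion, so ξ = X.
Mole table: n_S = 1 − X; n_R = X; n_V = X.
Summing: n_T = 1 + X.
y_i = n_i/n_T, p_i = y_i·P. K = p_R p_V / (p_S).
Substituting and setting equal to 2.59 bar gives a polynomial in X; the root in (0,1) is X = 0.571.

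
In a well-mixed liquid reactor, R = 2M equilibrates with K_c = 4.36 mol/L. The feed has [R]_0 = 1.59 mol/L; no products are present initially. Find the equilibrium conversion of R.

X = 0.553

Let X = conversion of R; extent ξ = 1.59·X mol/L.
Concentrations: [R] = 1.59 − 1.59X; [M] = 3.18X.
K_c = [M]^2 / ([R]).
Setting equal to 4.36 and solving for X on (0,1) gives X = 0.553.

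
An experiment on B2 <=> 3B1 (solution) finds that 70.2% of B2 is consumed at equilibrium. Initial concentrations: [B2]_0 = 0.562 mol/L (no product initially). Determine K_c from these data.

Let X = conversion of B2.
Concentrations: [B2] = 0.562 − 0.562X; [B1] = 1.69X.
At X = 0.702: [B2] = 0.167, [B1] = 1.18.
K_c = [B1]^3 / ([B2]) = 9.9 (mol/L)^2.

K_c = 9.9 (mol/L)^2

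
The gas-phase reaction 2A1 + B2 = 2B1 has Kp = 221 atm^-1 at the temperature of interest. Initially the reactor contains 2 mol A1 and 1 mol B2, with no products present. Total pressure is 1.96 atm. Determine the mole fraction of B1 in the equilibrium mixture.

Basis: 2 mol A1 initially; let X = conversion of A1. Extent ξ = X.
At extent ξ: n_A1 = 2 − 2X; n_B2 = 1 − X; n_B1 = 2X.
Summing: n_T = 3 − X.
Mole fractions y_i = n_i/n_T; Kp = p_B1^2 / (p_A1^2 p_B2) with p_i = y_i·P.
Setting this equal to 221 atm^-1 and taking the physical root (0 < X < 1) gives X = 0.847.
Then n_B1 = 1.69, n_T = 2.15, so y_B1 = 0.787.

y_B1 = 0.787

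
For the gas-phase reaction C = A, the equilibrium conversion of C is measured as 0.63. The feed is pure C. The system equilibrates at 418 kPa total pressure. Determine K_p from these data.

Take 1 mol C as basis and let X be its fractional conversion, so ξ = X.
Species balance: n_C = 1 − X; n_A = X.
Total moles n_T = 1 (Δν = 0, constant).
At X = 0.63: n_C = 0.37, n_A = 0.63, n_T = 1.
p_i = (n_i/n_T)·P. K_p = p_A / (p_C) = 1.7.

K_p = 1.7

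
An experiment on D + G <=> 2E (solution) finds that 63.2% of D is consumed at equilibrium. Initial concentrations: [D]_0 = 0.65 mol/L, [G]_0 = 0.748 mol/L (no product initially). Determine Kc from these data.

Kc = 8.37

Let X = conversion of D.
Concentrations: [D] = 0.65 − 0.65X; [G] = 0.748 − 0.65X; [E] = 1.3X.
At X = 0.632: [D] = 0.239, [G] = 0.337, [E] = 0.822.
Kc = [E]^2 / ([D] [G]) = 8.37.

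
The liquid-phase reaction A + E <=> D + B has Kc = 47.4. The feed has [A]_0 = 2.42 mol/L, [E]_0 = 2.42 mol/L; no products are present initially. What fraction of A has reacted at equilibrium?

Let X = conversion of A; extent ξ = 2.42·X mol/L.
Concentrations: [A] = 2.42 − 2.42X; [E] = 2.42 − 2.42X; [D] = 2.42X; [B] = 2.42X.
Kc = [D] [B] / ([A] [E]).
Solving Kc = 47.4 for X ∈ (0,1): X = 0.873.

X = 0.873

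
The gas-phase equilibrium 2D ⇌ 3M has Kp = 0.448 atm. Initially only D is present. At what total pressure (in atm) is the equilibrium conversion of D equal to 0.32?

P = 2.17 atm

Basis: 1 mol D initially; let X = conversion of D. Extent ξ = 0.5X.
At extent ξ: n_D = 1 − X; n_M = 1.5X.
Total moles n_T = 1 + 0.5X.
Kp = p_M^3 / (p_D^2) with p_i = (n_i/n_T)·P.
At X = 0.32: the mole-fraction product g(X) = Π y_i^ν_i = 0.2062. Since Kp = g(X)·P^{1}, P = (Kp/g)^(1/1) = (0.448/0.2062)^(1/1) = 2.17 atm.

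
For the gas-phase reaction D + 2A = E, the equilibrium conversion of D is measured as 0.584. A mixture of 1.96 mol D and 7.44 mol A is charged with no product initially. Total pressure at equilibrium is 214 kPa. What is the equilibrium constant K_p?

Basis: 1.96 mol D initially; let X = conversion of D. Extent ξ = 1.96X.
Species balance: n_D = 1.96 − 1.96X; n_A = 7.44 − 3.92X; n_E = 1.96X.
n_T = Σnᵢ = 9.4 − 3.92X.
At X = 0.584: n_D = 0.815, n_A = 5.15, n_E = 1.14, n_T = 7.11.
p_i = (n_i/n_T)·P. K_p = p_E / (p_D p_A^2) = 5.84e-05 kPa^-2.

K_p = 5.84e-05 kPa^-2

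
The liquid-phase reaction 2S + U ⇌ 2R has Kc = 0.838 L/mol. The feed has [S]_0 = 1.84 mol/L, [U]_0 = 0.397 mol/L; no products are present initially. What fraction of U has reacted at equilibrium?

Let X = conversion of U; extent ξ = 0.397·X mol/L.
Concentrations: [S] = 1.84 − 0.794X; [U] = 0.397 − 0.397X; [R] = 0.794X.
Kc = [R]^2 / ([S]^2 [U]).
Equating to 0.838 L/mol: the physical root is X = 0.612.

X = 0.612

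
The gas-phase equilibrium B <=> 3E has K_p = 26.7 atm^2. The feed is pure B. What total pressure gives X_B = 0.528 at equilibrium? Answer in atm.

Take 1 mol B as basis and let X be its fractional conversion, so ξ = X.
Species balance: n_B = 1 − X; n_E = 3X.
n_T = Σnᵢ = 1 + 2X.
K_p = p_E^3 / (p_B) with p_i = (n_i/n_T)·P.
At X = 0.528: the mole-fraction product g(X) = Π y_i^ν_i = 1.992. Since K_p = g(X)·P^{2}, P = (K_p/g)^(1/2) = (26.7/1.992)^(1/2) = 3.66 atm.

P = 3.66 atm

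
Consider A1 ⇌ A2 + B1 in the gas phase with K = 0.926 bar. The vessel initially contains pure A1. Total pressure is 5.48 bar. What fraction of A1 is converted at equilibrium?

X = 0.380

Basis: 1 mol A1 initially; let X = conversion of A1. Extent ξ = X.
Species balance: n_A1 = 1 − X; n_A2 = X; n_B1 = X.
Summing: n_T = 1 + X.
Mole fractions y_i = n_i/n_T; K = p_A2 p_B1 / (p_A1) with p_i = y_i·P.
Substituting and setting equal to 0.926 bar gives a polynomial in X; the root in (0,1) is X = 0.380.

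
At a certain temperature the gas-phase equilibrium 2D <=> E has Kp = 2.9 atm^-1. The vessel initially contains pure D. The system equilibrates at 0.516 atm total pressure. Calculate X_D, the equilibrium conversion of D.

X = 0.622

Take 1 mol D as basis and let X be its fractional conversion, so ξ = 0.5X.
Mole table: n_D = 1 − X; n_E = 0.5X.
n_T = Σnᵢ = 1 − 0.5X.
Mole fractions y_i = n_i/n_T; Kp = p_E / (p_D^2) with p_i = y_i·P.
Equating to 2.9 atm^-1 and solving on 0 < X < 1: X = 0.622.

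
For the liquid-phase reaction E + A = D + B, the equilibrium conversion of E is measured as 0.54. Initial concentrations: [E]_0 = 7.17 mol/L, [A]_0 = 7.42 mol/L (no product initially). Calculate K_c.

Let X = conversion of E.
Concentrations: [E] = 7.17 − 7.17X; [A] = 7.42 − 7.17X; [D] = 7.17X; [B] = 7.17X.
At X = 0.54: [E] = 3.3, [A] = 3.55, [D] = 3.87, [B] = 3.87.
K_c = [D] [B] / ([E] [A]) = 1.28.

K_c = 1.28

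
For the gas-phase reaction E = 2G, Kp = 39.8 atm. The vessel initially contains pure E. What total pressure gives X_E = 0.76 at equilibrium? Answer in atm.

Let X = conversion of E (basis 1 mol E); extent of reaction ξ = X.
Species balance: n_E = 1 − X; n_G = 2X.
n_T = Σnᵢ = 1 + X.
Kp = p_G^2 / (p_E) with p_i = (n_i/n_T)·P.
At X = 0.76: the mole-fraction product g(X) = Π y_i^ν_i = 5.47. Since Kp = g(X)·P^{1}, P = (Kp/g)^(1/1) = (39.8/5.47)^(1/1) = 7.28 atm.

P = 7.28 atm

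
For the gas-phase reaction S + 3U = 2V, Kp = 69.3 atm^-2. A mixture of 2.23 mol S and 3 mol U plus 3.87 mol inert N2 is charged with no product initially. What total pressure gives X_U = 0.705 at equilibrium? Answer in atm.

P = 1.27 atm

Basis: 3 mol U initially; let X = conversion of U. Extent ξ = X.
Mole table: n_S = 2.23 − X; n_U = 3 − 3X; n_V = 2X; n_I = 3.87 (inert).
n_T = Σnᵢ = 9.1 − 2X.
Kp = p_V^2 / (p_S p_U^3) with p_i = (n_i/n_T)·P.
At X = 0.705: the mole-fraction product g(X) = Π y_i^ν_i = 111.2. Since Kp = g(X)·P^{-2}, P = (g/Kp)^(1/2) = (111.2/69.3)^(1/2) = 1.27 atm.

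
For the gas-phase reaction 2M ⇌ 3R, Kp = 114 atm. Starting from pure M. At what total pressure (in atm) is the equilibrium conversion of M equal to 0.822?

P = 2.72 atm

Let X = conversion of M (basis 1 mol M); extent of reaction ξ = 0.5X.
At extent ξ: n_M = 1 − X; n_R = 1.5X.
Summing: n_T = 1 + 0.5X.
Kp = p_R^3 / (p_M^2) with p_i = (n_i/n_T)·P.
At X = 0.822: the mole-fraction product g(X) = Π y_i^ν_i = 41.93. Since Kp = g(X)·P^{1}, P = (Kp/g)^(1/1) = (114/41.93)^(1/1) = 2.72 atm.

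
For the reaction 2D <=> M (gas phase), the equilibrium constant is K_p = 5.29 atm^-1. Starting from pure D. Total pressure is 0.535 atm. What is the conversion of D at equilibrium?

X = 0.715

Basis: 1 mol D initially; let X = conversion of D. Extent ξ = 0.5X.
Mole table: n_D = 1 − X; n_M = 0.5X.
Summing: n_T = 1 − 0.5X.
Mole fractions y_i = n_i/n_T; K_p = p_M / (p_D^2) with p_i = y_i·P.
This yields a degree-2 equation in X; solving on (0,1), X = 0.715.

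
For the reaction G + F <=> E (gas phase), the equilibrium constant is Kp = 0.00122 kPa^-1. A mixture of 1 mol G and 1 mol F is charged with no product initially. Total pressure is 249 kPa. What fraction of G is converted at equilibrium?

Basis: 1 mol G initially; let X = conversion of G. Extent ξ = X.
At extent ξ: n_G = 1 − X; n_F = 1 − X; n_E = X.
Total moles n_T = 2 − X.
Mole fractions y_i = n_i/n_T; Kp = p_E / (p_G p_F) with p_i = y_i·P.
Substituting and setting equal to 0.00122 kPa^-1 gives a polynomial in X; the root in (0,1) is X = 0.124.

X = 0.124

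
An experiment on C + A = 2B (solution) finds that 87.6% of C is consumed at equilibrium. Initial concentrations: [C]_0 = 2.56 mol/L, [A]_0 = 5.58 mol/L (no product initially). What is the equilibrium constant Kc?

Kc = 19

Let X = conversion of C.
Concentrations: [C] = 2.56 − 2.56X; [A] = 5.58 − 2.56X; [B] = 5.12X.
At X = 0.876: [C] = 0.317, [A] = 3.34, [B] = 4.49.
Kc = [B]^2 / ([C] [A]) = 19.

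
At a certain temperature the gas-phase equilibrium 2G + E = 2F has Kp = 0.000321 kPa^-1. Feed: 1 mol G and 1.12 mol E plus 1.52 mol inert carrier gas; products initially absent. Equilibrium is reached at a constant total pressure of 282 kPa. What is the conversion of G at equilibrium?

X = 0.140

Basis: 1 mol G initially; let X = conversion of G. Extent ξ = 0.5X.
Mole table: n_G = 1 − X; n_E = 1.12 − 0.5X; n_F = X; n_I = 1.52 (inert).
Summing: n_T = 3.64 − 0.5X.
y_i = n_i/n_T, p_i = y_i·P. Kp = p_F^2 / (p_G^2 p_E).
Substituting and setting equal to 0.000321 kPa^-1 gives a polynomial in X; the root in (0,1) is X = 0.140.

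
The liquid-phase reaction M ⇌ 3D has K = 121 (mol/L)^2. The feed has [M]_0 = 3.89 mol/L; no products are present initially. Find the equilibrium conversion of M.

X = 0.521

Let X = conversion of M; extent ξ = 3.89·X mol/L.
Concentrations: [M] = 3.89 − 3.89X; [D] = 11.7X.
K = [D]^3 / ([M]).
Equating to 121 (mol/L)^2: the physical root is X = 0.521.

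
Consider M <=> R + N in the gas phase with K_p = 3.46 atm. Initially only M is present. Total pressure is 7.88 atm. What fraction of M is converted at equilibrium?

Let X = conversion of M (basis 1 mol M); extent of reaction ξ = X.
Mole table: n_M = 1 − X; n_R = X; n_N = X.
Total moles n_T = 1 + X.
y_i = n_i/n_T, p_i = y_i·P. K_p = p_R p_N / (p_M).
This yields a degree-2 equation in X; solving on (0,1), X = 0.552.

X = 0.552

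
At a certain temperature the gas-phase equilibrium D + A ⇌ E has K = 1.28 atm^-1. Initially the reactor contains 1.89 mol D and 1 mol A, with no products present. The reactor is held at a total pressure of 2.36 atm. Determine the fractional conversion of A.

X = 0.628

Basis: 1 mol A initially; let X = conversion of A. Extent ξ = X.
At extent ξ: n_D = 1.89 − X; n_A = 1 − X; n_E = X.
Total moles n_T = 2.89 − X.
Mole fractions y_i = n_i/n_T; K = p_E / (p_D p_A) with p_i = y_i·P.
Substituting and setting equal to 1.28 atm^-1 gives a polynomial in X; the root in (0,1) is X = 0.628.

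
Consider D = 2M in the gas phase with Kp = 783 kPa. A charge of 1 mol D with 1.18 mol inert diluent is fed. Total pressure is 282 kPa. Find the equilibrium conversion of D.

X = 0.734

Take 1 mol D as basis and let X be its fractional conversion, so ξ = X.
Moles: n_D = 1 − X; n_M = 2X; n_I = 1.18 (inert).
Summing: n_T = 2.18 + X.
y_i = n_i/n_T, p_i = y_i·P. Kp = p_M^2 / (p_D).
Setting this equal to 783 kPa and taking the physical root (0 < X < 1) gives X = 0.734.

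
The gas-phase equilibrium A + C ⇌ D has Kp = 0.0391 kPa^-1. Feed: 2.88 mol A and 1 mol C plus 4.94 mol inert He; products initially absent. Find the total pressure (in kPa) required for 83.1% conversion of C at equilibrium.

Let X = conversion of C (basis 1 mol C); extent of reaction ξ = X.
Species balance: n_A = 2.88 − X; n_C = 1 − X; n_D = X; n_I = 4.94 (inert).
n_T = Σnᵢ = 8.82 − X.
Kp = p_D / (p_A p_C) with p_i = (n_i/n_T)·P.
At X = 0.831: the mole-fraction product g(X) = Π y_i^ν_i = 19.17. Since Kp = g(X)·P^{-1}, P = (g/Kp)^(1/1) = (19.17/0.0391)^(1/1) = 490 kPa.

P = 490 kPa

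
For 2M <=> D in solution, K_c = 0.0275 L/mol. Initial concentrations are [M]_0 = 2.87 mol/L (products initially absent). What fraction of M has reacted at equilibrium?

Let X = conversion of M; extent ξ = 2.87X/2 mol/L.
Concentrations: [M] = 2.87 − 2.87X; [D] = 1.44X.
K_c = [D] / ([M]^2).
This equals 0.0275 at X = 0.122 (the root in 0 < X < 1).

X = 0.122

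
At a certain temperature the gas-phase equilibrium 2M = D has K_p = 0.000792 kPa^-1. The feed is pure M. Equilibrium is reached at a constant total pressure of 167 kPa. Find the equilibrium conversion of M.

X = 0.191

Let X = conversion of M (basis 1 mol M); extent of reaction ξ = 0.5X.
At extent ξ: n_M = 1 − X; n_D = 0.5X.
Total moles n_T = 1 − 0.5X.
With p_i = (n_i/n_T)P, K_p = p_D / (p_M^2).
Setting this equal to 0.000792 kPa^-1 and taking the physical root (0 < X < 1) gives X = 0.191.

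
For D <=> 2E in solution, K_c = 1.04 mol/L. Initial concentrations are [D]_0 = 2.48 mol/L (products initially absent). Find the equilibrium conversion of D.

Let X = conversion of D; extent ξ = 2.48·X mol/L.
Concentrations: [D] = 2.48 − 2.48X; [E] = 4.96X.
K_c = [E]^2 / ([D]).
Solving K_c = 1.04 for X ∈ (0,1): X = 0.276.

X = 0.276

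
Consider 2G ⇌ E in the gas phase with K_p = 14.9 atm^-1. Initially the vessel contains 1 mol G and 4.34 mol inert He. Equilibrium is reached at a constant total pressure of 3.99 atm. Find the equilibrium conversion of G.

X = 0.816

Let X = conversion of G (basis 1 mol G); extent of reaction ξ = 0.5X.
Mole table: n_G = 1 − X; n_E = 0.5X; n_I = 4.34 (inert).
Summing: n_T = 5.34 − 0.5X.
y_i = n_i/n_T, p_i = y_i·P. K_p = p_E / (p_G^2).
Substituting and setting equal to 14.9 atm^-1 gives a polynomial in X; the root in (0,1) is X = 0.816.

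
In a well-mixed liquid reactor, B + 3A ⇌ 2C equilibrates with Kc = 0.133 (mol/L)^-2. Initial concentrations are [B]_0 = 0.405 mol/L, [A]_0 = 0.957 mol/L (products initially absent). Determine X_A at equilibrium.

Let X = conversion of A; extent ξ = 0.957X/3 mol/L.
Concentrations: [B] = 0.405 − 0.319X; [A] = 0.957 − 0.957X; [C] = 0.638X.
Kc = [C]^2 / ([B] [A]^3).
This equals 0.133 at X = 0.216 (the root in 0 < X < 1).

X = 0.216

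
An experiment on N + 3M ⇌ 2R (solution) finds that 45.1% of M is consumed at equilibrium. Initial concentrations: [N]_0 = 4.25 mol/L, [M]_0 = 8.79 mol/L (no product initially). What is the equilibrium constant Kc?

Kc = 0.0212 (mol/L)^-2

Let X = conversion of M.
Concentrations: [N] = 4.25 − 2.93X; [M] = 8.79 − 8.79X; [R] = 5.86X.
At X = 0.451: [N] = 2.93, [M] = 4.83, [R] = 2.64.
Kc = [R]^2 / ([N] [M]^3) = 0.0212 (mol/L)^-2.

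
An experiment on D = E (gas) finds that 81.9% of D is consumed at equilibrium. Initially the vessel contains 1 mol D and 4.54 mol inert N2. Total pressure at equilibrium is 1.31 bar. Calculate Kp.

Kp = 4.52

Take 1 mol D as basis and let X be its fractional conversion, so ξ = X.
Species balance: n_D = 1 − X; n_E = X; n_I = 4.54 (inert).
Total moles n_T = 5.54 (Δν = 0, constant).
At X = 0.819: n_D = 0.181, n_E = 0.819, n_T = 5.54.
p_i = (n_i/n_T)·P. Kp = p_E / (p_D) = 4.52.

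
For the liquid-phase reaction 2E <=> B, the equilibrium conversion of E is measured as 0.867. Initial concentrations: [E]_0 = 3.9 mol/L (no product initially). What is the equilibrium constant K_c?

K_c = 6.28 L/mol

Let X = conversion of E.
Concentrations: [E] = 3.9 − 3.9X; [B] = 1.95X.
At X = 0.867: [E] = 0.519, [B] = 1.69.
K_c = [B] / ([E]^2) = 6.28 L/mol.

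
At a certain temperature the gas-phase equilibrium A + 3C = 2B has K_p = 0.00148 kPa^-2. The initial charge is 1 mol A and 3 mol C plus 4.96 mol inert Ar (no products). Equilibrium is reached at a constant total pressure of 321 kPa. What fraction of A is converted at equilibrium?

X = 0.615

Take 1 mol A as basis and let X be its fractional conversion, so ξ = X.
Moles: n_A = 1 − X; n_C = 3 − 3X; n_B = 2X; n_I = 4.96 (inert).
Summing: n_T = 8.96 − 2X.
y_i = n_i/n_T, p_i = y_i·P. K_p = p_B^2 / (p_A p_C^3).
Substituting and setting equal to 0.00148 kPa^-2 gives a polynomial in X; the root in (0,1) is X = 0.615.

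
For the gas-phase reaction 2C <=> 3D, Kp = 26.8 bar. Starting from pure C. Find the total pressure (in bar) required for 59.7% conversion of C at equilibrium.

Take 1 mol C as basis and let X be its fractional conversion, so ξ = 0.5X.
Species balance: n_C = 1 − X; n_D = 1.5X.
n_T = Σnᵢ = 1 + 0.5X.
Kp = p_D^3 / (p_C^2) with p_i = (n_i/n_T)·P.
At X = 0.597: the mole-fraction product g(X) = Π y_i^ν_i = 3.405. Since Kp = g(X)·P^{1}, P = (Kp/g)^(1/1) = (26.8/3.405)^(1/1) = 7.87 bar.

P = 7.87 bar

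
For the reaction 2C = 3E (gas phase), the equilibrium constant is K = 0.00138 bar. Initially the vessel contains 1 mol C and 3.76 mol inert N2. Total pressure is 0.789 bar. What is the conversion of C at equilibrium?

Let X = conversion of C (basis 1 mol C); extent of reaction ξ = 0.5X.
Moles: n_C = 1 − X; n_E = 1.5X; n_I = 3.76 (inert).
Total moles n_T = 4.76 + 0.5X.
y_i = n_i/n_T, p_i = y_i·P. K = p_E^3 / (p_C^2).
This yields a degree-3 equation in X; solving on (0,1), X = 0.124.

X = 0.124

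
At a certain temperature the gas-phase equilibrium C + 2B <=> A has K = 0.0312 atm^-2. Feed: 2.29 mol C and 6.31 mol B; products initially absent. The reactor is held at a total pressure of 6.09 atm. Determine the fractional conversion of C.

X = 0.344

Let X = conversion of C (basis 2.29 mol C); extent of reaction ξ = 2.29X.
Mole table: n_C = 2.29 − 2.29X; n_B = 6.31 − 4.58X; n_A = 2.29X.
Total moles n_T = 8.6 − 4.58X.
Mole fractions y_i = n_i/n_T; K = p_A / (p_C p_B^2) with p_i = y_i·P.
Setting this equal to 0.0312 atm^-2 and taking the physical root (0 < X < 1) gives X = 0.344.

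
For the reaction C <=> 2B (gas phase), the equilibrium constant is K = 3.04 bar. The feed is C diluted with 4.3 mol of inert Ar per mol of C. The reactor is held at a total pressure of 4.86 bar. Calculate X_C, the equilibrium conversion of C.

X = 0.604

Let X = conversion of C (basis 1 mol C); extent of reaction ξ = X.
Species balance: n_C = 1 − X; n_B = 2X; n_I = 4.3 (inert).
Total moles n_T = 5.3 + X.
y_i = n_i/n_T, p_i = y_i·P. K = p_B^2 / (p_C).
Setting this equal to 3.04 bar and taking the physical root (0 < X < 1) gives X = 0.604.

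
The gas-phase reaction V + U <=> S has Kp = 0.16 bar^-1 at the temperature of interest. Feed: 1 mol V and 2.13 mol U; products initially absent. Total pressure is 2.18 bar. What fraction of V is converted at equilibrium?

X = 0.187

Let X = conversion of V (basis 1 mol V); extent of reaction ξ = X.
Mole table: n_V = 1 − X; n_U = 2.13 − X; n_S = X.
Total moles n_T = 3.13 − X.
With p_i = (n_i/n_T)P, Kp = p_S / (p_V p_U).
Substituting and setting equal to 0.16 bar^-1 gives a polynomial in X; the root in (0,1) is X = 0.187.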